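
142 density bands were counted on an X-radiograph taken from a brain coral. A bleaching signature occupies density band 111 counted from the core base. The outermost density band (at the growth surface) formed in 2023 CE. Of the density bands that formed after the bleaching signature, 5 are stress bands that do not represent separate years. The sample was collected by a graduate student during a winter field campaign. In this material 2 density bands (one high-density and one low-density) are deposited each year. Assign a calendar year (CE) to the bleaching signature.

2010 CE

142 − 111 = 31 density bands lie beyond the bleaching signature toward the growth surface.
Excluding 5 false density bands: 31 − 5 = 26.
26 density bands at 2 per year is 26 / 2 = 13 years.
Counting back 13 years from 2023 CE places the bleaching signature in 2023 − 13 = 2010 CE.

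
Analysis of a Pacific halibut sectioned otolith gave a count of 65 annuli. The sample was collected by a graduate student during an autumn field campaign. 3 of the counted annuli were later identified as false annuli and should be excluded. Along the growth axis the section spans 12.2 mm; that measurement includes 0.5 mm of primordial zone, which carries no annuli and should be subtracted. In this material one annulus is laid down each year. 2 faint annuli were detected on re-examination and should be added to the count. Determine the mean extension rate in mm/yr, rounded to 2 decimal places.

After corrections the count is 65 − 3 + 2 = 64 annuli.
Net length = 12.2 − 0.5 = 11.7 mm.
Extension rate ≈ 11.7 / 64 = 0.18 mm/yr.

0.18 mm/yr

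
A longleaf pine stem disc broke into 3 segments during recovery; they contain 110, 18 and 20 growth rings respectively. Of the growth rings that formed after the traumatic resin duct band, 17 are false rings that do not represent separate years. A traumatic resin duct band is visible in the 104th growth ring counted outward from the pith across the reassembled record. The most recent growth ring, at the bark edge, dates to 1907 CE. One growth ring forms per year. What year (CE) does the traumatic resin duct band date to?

Total growth rings = 110 + 18 + 20 = 148.
The traumatic resin duct band sits at growth ring 104 from the pith, so 148 − 104 = 44 growth rings formed after it.
44 − 17 false = 27 true growth rings after the traumatic resin duct band.
1907 − 27 = 1880 CE.

1880 CE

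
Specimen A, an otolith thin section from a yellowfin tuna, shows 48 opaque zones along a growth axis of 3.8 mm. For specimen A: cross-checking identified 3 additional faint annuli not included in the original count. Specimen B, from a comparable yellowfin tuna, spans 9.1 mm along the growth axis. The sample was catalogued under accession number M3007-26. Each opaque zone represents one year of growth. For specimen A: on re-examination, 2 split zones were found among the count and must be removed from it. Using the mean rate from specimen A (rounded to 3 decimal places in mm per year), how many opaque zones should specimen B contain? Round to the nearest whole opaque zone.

117 opaque zones

Specimen A: true opaque zone count = 48 − 2 + 3 = 49.
A: Extension rate ≈ 3.8 / 49 = 0.078 mm per year.
For B, 9.1 / 0.078 = 116.67 years ≈ 117 opaque zones.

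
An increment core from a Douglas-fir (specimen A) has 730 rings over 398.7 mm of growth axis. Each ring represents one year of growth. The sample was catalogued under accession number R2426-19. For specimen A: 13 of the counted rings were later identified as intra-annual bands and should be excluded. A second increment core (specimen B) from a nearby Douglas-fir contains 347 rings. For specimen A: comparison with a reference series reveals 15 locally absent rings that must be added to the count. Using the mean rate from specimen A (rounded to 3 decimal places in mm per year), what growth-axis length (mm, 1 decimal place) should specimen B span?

189.1 mm

Specimen A: after corrections the count is 730 − 13 + 15 = 732 rings.
A: Mean rate = 398.7 mm / 732 years ≈ 0.545 mm per year.
Length of B = 0.545 × 347 = 189.1 mm.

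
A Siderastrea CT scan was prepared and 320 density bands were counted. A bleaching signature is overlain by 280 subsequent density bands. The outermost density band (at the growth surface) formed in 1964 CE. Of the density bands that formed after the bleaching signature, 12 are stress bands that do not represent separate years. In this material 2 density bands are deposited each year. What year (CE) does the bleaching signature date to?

280 density bands post-date the bleaching signature.
280 − 12 false = 268 true density bands after the bleaching signature.
With 2 density bands per year, 268 / 2 = 134 years.
The density band at the growth surface is 1964 CE, so the bleaching signature dates to 1964 − 134 = 1830 CE.

1830 CE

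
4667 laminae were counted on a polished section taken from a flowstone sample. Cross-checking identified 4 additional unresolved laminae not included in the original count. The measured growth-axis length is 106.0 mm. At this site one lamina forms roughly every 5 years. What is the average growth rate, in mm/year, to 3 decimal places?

0.005 mm/year

True lamina count = 4667 + 4 = 4671.
4671 laminae at 5 years each span 4671 × 5 = 23355 years.
106.0 mm over 23355 years gives 106.0 / 23355 ≈ 0.005 mm/year.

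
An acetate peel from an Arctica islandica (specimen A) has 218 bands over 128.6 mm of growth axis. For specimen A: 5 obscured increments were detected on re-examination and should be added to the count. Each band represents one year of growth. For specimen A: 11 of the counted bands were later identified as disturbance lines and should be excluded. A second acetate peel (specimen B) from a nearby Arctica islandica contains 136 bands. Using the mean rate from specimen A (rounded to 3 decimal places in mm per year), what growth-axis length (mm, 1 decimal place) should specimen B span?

82.6 mm

Specimen A: true band count = 218 − 11 + 5 = 212.
A: Extension rate ≈ 128.6 / 212 = 0.607 mm/year.
Length of B = 0.607 × 136 = 82.6 mm.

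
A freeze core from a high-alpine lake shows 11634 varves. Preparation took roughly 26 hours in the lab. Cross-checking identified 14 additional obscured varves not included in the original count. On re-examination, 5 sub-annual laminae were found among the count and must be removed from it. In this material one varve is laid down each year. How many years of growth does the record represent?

True varve count = 11634 − 5 + 14 = 11643.
With a one-to-one varve periodicity this is 11643 years.

11643 years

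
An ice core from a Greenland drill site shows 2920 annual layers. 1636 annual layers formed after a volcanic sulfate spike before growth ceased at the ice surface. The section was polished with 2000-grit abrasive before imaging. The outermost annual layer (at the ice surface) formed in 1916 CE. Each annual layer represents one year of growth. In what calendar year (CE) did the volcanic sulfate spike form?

1636 annual layers post-date the volcanic sulfate spike.
The annual layer at the ice surface is 1916 CE, so the volcanic sulfate spike dates to 1916 − 1636 = 280 CE.

280 CE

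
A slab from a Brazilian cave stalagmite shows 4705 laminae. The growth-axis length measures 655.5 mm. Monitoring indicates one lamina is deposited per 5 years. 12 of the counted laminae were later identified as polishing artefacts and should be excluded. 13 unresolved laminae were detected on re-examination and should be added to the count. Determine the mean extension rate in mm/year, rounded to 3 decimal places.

0.028 mm/year

True lamina count = 4705 − 12 + 13 = 4706.
4706 laminae at 5 years each span 4706 × 5 = 23530 years.
Extension rate ≈ 655.5 / 23530 = 0.028 mm/year.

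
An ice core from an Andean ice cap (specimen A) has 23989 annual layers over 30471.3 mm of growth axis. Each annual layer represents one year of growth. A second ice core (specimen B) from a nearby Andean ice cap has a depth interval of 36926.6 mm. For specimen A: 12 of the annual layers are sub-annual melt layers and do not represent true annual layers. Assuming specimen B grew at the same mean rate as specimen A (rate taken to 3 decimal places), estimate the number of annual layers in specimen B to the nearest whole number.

29053 annual layers

Specimen A: after corrections the count is 23989 − 12 = 23977 annual layers.
A: Mean rate = 30471.3 mm / 23977 years ≈ 1.271 mm/yr.
For B, 36926.6 / 1.271 = 29053.19 years ≈ 29053 annual layers.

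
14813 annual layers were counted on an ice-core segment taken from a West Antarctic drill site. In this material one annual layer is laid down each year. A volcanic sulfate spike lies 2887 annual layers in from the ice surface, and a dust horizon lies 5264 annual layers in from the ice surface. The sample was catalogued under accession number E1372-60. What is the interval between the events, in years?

5264 − 2887 = 2377 annual layers lie between the two events.
That is 2377 years at one annual layer per year.

2377 yr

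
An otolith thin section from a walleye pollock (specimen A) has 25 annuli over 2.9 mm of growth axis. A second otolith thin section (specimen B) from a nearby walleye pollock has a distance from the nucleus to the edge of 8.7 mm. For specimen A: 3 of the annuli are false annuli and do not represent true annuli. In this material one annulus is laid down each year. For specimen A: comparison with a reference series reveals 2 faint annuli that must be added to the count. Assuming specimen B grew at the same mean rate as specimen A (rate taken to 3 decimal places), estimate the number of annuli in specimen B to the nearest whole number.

72 annuli

Specimen A: true annulus count = 25 − 3 + 2 = 24.
A: Extension rate ≈ 2.9 / 24 = 0.121 mm/year.
Specimen B: 8.7 mm / 0.121 mm per year = 71.90 years ≈ 72 annuli.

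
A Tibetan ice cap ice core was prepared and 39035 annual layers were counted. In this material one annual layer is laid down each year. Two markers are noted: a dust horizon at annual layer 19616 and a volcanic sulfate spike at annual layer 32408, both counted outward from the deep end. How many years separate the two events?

12792 years

The two markers are separated by 32408 − 19616 = 12792 annual layers.
One annual layer per year makes the interval 12792 years.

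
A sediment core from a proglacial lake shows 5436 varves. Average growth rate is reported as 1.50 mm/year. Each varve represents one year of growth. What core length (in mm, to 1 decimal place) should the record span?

8154.0 mm

The record spans 5436 years at 1.50 mm per year.
Predicted length = 1.50 mm/year × 5436 years = 8154.0 mm.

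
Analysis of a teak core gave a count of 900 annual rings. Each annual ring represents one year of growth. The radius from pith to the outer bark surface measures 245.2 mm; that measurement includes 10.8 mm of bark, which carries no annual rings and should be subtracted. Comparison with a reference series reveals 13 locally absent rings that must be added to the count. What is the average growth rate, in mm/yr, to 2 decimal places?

Correcting the raw count gives 900 + 13 = 913 true annual rings.
The growth record spans 245.2 − 10.8 = 234.4 mm.
Extension rate ≈ 234.4 / 913 = 0.26 mm/yr.

0.26 mm/yr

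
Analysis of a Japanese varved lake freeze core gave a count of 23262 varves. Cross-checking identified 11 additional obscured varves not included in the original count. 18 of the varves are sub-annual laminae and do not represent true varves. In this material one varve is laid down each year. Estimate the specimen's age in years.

Adjusted count: 23262 − 18 + 11 = 23255 varves.
With a one-to-one varve periodicity this is 23255 years.

23255 yr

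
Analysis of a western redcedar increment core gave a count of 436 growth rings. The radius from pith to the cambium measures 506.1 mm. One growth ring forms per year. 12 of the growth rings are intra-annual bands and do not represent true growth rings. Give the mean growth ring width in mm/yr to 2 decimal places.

1.19 mm/yr

True growth ring count = 436 − 12 = 424.
Mean rate = 506.1 mm / 424 years ≈ 1.19 mm/yr.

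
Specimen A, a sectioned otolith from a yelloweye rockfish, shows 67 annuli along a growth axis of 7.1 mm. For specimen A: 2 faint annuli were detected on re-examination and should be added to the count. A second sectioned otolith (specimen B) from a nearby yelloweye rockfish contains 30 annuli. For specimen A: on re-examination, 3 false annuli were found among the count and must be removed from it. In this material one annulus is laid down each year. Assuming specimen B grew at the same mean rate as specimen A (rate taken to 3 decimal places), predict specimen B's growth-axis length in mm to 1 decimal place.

Specimen A: adjusted count: 67 − 3 + 2 = 66 annuli.
A: 7.1 mm over 66 years gives 7.1 / 66 ≈ 0.108 mm/yr.
Length of B = 0.108 × 30 = 3.2 mm.

3.2 mm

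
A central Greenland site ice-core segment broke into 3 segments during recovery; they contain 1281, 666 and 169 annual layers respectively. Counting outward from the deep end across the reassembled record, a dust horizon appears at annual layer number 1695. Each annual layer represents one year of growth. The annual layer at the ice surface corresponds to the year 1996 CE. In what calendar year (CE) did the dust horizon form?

Total annual layers = 1281 + 666 + 169 = 2116.
2116 − 1695 = 421 annual layers lie beyond the dust horizon toward the ice surface.
Counting back 421 years from 1996 CE places the dust horizon in 1996 − 421 = 1575 CE.

1575 CE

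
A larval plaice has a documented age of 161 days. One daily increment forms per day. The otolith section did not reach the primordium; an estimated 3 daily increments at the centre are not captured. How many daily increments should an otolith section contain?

158 daily increments

At one daily increment per day, 161 days correspond to 161 daily increments.
161 − 3 missed = 158 daily increments expected in the prepared section.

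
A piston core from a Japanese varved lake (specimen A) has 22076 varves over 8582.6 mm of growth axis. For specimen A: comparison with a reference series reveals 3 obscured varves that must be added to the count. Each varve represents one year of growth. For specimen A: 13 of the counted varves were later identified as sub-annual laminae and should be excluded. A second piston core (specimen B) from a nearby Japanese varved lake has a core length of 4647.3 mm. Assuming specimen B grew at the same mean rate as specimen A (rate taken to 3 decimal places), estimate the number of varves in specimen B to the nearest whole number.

11947 varves

Specimen A: correcting the raw count gives 22076 − 13 + 3 = 22066 true varves.
A: 8582.6 mm over 22066 years gives 8582.6 / 22066 ≈ 0.389 mm/yr.
For B, 4647.3 / 0.389 = 11946.79 years ≈ 11947 varves.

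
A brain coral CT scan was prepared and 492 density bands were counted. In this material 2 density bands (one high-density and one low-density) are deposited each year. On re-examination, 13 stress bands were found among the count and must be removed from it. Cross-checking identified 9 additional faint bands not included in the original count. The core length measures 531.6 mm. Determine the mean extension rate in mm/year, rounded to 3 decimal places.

2.179 mm/year

Adjusted count: 492 − 13 + 9 = 488 density bands.
With 2 density bands per year, 488 / 2 = 244 years.
Extension rate ≈ 531.6 / 244 = 2.179 mm/year.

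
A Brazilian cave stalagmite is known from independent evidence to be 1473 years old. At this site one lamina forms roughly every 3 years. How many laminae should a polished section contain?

One lamina every 3 years means 1473 / 3 = 491 laminae.
So 491 laminae should be present.

491 laminae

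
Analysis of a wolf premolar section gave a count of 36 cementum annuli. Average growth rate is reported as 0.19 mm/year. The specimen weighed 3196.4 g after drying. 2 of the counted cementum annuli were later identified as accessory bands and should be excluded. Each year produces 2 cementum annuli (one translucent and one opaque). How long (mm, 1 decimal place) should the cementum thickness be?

After corrections the count is 36 − 2 = 34 cementum annuli.
34 cementum annuli at 2 per year is 34 / 2 = 17 years.
Predicted length = 0.19 mm/year × 17 years = 3.2 mm.

3.2 mm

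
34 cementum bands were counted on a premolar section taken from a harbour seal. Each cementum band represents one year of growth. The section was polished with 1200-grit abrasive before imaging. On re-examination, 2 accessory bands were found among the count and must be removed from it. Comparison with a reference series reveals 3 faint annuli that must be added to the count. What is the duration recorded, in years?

35 years

After corrections the count is 34 − 2 + 3 = 35 cementum bands.
At one cementum band per year, that is 35 years.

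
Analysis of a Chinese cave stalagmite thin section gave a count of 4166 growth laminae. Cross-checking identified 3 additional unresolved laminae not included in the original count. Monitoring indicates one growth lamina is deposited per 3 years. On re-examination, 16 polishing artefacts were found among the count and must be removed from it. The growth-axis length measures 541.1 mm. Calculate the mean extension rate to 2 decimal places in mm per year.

Adjusted count: 4166 − 16 + 3 = 4153 growth laminae.
Multiplying by 3 years per growth lamina: 4153 × 3 = 12459 years.
541.1 mm over 12459 years gives 541.1 / 12459 ≈ 0.04 mm per year.

0.04 mm per year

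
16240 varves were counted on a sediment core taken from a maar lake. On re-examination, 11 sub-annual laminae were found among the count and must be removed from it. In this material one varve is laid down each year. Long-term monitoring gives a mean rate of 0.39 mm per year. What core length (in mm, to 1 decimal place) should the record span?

6329.3 mm

After corrections the count is 16240 − 11 = 16229 varves.
16229 years at 0.39 mm/year gives 0.39 × 16229 = 6329.3 mm.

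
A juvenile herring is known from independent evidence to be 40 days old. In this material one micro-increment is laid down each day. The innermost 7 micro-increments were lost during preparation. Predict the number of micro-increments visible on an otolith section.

Expected micro-increments over 40 days: 40.
Less the 7 uncaptured micro-increments: 40 − 7 = 33.

33 micro-increments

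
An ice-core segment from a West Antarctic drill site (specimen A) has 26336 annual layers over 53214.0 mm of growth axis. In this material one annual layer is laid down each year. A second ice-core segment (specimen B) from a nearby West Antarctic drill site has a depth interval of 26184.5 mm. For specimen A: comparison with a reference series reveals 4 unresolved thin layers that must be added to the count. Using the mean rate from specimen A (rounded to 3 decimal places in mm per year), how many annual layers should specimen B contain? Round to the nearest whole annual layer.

12963 annual layers

Specimen A: correcting the raw count gives 26336 + 4 = 26340 true annual layers.
A: Extension rate ≈ 53214.0 / 26340 = 2.020 mm/year.
B spans 26184.5 / 2.020 = 12962.62 years ≈ 12963 annual layers.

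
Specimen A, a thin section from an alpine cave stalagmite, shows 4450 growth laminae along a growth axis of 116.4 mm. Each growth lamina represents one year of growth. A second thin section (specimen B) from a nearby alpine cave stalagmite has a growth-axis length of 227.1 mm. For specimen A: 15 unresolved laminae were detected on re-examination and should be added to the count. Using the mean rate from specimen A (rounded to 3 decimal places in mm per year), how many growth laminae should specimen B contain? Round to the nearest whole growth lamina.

8735 growth laminae

Specimen A: after corrections the count is 4450 + 15 = 4465 growth laminae.
A: Extension rate ≈ 116.4 / 4465 = 0.026 mm per year.
For B, 227.1 / 0.026 = 8734.62 years ≈ 8735 growth laminae.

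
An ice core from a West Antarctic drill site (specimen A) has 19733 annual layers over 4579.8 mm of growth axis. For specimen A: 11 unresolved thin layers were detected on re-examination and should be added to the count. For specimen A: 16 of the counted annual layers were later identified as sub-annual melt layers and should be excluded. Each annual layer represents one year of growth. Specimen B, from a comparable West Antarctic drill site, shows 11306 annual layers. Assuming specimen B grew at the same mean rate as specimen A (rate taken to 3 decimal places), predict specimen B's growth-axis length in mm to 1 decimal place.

Specimen A: true annual layer count = 19733 − 16 + 11 = 19728.
A: Extension rate ≈ 4579.8 / 19728 = 0.232 mm per year.
Length of B = 0.232 × 11306 = 2623.0 mm.

2623.0 mm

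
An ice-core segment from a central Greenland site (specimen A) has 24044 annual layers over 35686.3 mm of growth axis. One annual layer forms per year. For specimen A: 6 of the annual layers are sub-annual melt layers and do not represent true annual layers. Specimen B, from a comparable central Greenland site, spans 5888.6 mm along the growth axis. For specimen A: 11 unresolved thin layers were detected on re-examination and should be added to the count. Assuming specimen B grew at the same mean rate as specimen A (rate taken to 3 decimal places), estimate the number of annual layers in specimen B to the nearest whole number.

Specimen A: correcting the raw count gives 24044 − 6 + 11 = 24049 true annual layers.
A: Mean rate = 35686.3 mm / 24049 years ≈ 1.484 mm/yr.
For B, 5888.6 / 1.484 = 3968.06 years ≈ 3968 annual layers.

3968 annual layers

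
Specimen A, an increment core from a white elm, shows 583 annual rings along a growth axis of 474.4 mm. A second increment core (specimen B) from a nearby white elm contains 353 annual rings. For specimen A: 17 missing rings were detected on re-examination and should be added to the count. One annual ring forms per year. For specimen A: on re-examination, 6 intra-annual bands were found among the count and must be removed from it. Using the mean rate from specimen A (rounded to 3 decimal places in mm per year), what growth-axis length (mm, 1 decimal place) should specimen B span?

Specimen A: adjusted count: 583 − 6 + 17 = 594 annual rings.
A: Mean rate = 474.4 mm / 594 years ≈ 0.799 mm/year.
Length of B = 0.799 × 353 = 282.0 mm.

282.0 mm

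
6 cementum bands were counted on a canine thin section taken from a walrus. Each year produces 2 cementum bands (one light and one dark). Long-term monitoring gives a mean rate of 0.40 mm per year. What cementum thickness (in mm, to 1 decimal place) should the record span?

With 2 cementum bands per year, 6 / 2 = 3 years.
Length ≈ 0.40 × 3 = 1.2 mm.

1.2 mm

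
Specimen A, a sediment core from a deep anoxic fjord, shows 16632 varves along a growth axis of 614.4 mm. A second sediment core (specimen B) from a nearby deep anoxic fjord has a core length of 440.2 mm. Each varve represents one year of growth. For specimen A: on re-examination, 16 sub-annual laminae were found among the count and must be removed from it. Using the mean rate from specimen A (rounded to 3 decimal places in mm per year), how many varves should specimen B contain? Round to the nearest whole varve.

Specimen A: correcting the raw count gives 16632 − 16 = 16616 true varves.
A: Extension rate ≈ 614.4 / 16616 = 0.037 mm/year.
Specimen B: 440.2 mm / 0.037 mm per year = 11897.30 years ≈ 11897 varves.

11897 varves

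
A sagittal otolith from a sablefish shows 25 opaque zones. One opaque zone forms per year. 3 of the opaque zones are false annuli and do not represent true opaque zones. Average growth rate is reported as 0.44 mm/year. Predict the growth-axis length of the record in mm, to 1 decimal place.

Correcting the raw count gives 25 − 3 = 22 true opaque zones.
Predicted length = 0.44 mm/year × 22 years = 9.7 mm.

9.7 mm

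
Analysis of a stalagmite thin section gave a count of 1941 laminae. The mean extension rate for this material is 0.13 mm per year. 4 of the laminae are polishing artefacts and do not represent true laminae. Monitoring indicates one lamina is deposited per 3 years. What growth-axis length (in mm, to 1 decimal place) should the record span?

True lamina count = 1941 − 4 = 1937.
Multiplying by 3 years per lamina: 1937 × 3 = 5811 years.
Predicted length = 0.13 mm/year × 5811 years = 755.4 mm.

755.4 mm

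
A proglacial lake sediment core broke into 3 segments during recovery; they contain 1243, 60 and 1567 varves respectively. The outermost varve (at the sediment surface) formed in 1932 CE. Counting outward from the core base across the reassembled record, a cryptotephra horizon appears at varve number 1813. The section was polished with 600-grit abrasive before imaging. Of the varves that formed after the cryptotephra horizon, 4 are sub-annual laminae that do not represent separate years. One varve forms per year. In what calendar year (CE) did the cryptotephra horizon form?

879 CE

Total varves = 1243 + 60 + 1567 = 2870.
2870 − 1813 = 1057 varves lie beyond the cryptotephra horizon toward the sediment surface.
Excluding 4 false varves: 1057 − 4 = 1053.
The varve at the sediment surface is 1932 CE, so the cryptotephra horizon dates to 1932 − 1053 = 879 CE.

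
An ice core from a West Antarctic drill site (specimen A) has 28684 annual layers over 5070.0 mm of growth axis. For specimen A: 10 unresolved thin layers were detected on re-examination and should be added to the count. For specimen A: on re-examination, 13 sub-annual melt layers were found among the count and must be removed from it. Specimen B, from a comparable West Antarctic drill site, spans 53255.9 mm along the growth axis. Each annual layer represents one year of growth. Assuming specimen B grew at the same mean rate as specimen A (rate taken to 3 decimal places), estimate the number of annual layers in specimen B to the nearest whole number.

300881 annual layers

Specimen A: true annual layer count = 28684 − 13 + 10 = 28681.
A: Extension rate ≈ 5070.0 / 28681 = 0.177 mm/year.
Specimen B: 53255.9 mm / 0.177 mm per year = 300880.79 years ≈ 300881 annual layers.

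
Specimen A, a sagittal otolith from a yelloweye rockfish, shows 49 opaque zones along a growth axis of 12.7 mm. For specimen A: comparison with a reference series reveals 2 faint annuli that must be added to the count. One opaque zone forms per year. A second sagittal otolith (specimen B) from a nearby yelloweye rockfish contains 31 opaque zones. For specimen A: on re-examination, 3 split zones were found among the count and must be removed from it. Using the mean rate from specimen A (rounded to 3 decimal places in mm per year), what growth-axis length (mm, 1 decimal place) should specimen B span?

Specimen A: adjusted count: 49 − 3 + 2 = 48 opaque zones.
A: Mean rate = 12.7 mm / 48 years ≈ 0.265 mm/yr.
For B, 0.265 mm/year × 31 years = 8.2 mm.

8.2 mm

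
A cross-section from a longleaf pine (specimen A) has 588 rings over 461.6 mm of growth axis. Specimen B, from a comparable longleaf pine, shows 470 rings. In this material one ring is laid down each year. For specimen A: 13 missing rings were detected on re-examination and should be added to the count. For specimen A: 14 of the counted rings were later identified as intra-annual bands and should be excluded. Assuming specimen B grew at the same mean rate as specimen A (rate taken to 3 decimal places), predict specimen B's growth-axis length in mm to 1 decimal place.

Specimen A: true ring count = 588 − 14 + 13 = 587.
A: 461.6 mm over 587 years gives 461.6 / 587 ≈ 0.786 mm/yr.
B's length ≈ 0.786 × 470 = 369.4 mm.

369.4 mm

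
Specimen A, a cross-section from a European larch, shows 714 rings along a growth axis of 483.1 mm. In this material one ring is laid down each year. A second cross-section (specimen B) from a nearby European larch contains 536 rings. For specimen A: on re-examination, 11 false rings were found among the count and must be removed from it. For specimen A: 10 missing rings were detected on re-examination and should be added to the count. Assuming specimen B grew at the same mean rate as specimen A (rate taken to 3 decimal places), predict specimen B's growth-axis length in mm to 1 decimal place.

363.4 mm

Specimen A: correcting the raw count gives 714 − 11 + 10 = 713 true rings.
A: Extension rate ≈ 483.1 / 713 = 0.678 mm/yr.
Length of B = 0.678 × 536 = 363.4 mm.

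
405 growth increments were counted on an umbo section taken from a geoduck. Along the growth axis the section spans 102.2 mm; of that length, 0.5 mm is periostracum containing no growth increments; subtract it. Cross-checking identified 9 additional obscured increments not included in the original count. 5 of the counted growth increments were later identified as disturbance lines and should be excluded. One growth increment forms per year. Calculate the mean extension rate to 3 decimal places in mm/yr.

0.249 mm/yr

True growth increment count = 405 − 5 + 9 = 409.
The growth record spans 102.2 − 0.5 = 101.7 mm.
101.7 mm over 409 years gives 101.7 / 409 ≈ 0.249 mm/yr.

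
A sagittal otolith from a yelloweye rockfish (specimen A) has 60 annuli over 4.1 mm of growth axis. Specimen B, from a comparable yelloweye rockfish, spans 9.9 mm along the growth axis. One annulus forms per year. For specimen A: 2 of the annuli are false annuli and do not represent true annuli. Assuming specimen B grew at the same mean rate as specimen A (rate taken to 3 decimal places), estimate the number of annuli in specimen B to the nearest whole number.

Specimen A: adjusted count: 60 − 2 = 58 annuli.
A: Mean rate = 4.1 mm / 58 years ≈ 0.071 mm/year.
Specimen B: 9.9 mm / 0.071 mm per year = 139.44 years ≈ 139 annuli.

139 annuli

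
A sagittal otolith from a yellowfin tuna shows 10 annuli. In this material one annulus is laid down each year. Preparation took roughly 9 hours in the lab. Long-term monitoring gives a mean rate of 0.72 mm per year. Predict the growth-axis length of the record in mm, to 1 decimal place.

7.2 mm

The record spans 10 years at 0.72 mm per year.
10 years at 0.72 mm/year gives 0.72 × 10 = 7.2 mm.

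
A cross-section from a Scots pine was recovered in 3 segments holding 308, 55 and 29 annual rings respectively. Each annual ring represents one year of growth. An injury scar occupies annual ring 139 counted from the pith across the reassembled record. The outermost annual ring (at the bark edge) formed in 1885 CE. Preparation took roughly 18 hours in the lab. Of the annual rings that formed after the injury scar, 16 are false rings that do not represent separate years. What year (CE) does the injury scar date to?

Total annual rings = 308 + 55 + 29 = 392.
The injury scar sits at annual ring 139 from the pith, so 392 − 139 = 253 annual rings formed after it.
Removing the 16 false annual rings leaves 253 − 16 = 237 true annual rings beyond the injury scar.
1885 − 237 = 1648 CE.

1648 CE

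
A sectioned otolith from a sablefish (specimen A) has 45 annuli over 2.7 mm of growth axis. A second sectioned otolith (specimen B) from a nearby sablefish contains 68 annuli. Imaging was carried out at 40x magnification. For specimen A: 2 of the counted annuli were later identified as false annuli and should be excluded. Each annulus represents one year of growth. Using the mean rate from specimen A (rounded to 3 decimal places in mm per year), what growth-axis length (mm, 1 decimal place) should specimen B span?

Specimen A: true annulus count = 45 − 2 = 43.
A: Mean rate = 2.7 mm / 43 years ≈ 0.063 mm per year.
B's length ≈ 0.063 × 68 = 4.3 mm.

4.3 mm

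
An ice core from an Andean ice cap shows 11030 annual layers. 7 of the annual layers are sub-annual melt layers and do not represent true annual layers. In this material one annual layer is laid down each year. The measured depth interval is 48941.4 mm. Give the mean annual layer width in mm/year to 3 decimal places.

4.440 mm/year

After corrections the count is 11030 − 7 = 11023 annual layers.
Mean rate = 48941.4 mm / 11023 years ≈ 4.440 mm/year.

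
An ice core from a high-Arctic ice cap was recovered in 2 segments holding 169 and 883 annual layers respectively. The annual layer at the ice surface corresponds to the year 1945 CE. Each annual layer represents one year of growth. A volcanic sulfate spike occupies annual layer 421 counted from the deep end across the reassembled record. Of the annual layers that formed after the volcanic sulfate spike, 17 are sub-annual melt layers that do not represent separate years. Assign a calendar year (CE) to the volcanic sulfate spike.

Total annual layers = 169 + 883 = 1052.
The volcanic sulfate spike sits at annual layer 421 from the deep end, so 1052 − 421 = 631 annual layers formed after it.
631 − 17 false = 614 true annual layers after the volcanic sulfate spike.
The annual layer at the ice surface is 1945 CE, so the volcanic sulfate spike dates to 1945 − 614 = 1331 CE.

1331 CE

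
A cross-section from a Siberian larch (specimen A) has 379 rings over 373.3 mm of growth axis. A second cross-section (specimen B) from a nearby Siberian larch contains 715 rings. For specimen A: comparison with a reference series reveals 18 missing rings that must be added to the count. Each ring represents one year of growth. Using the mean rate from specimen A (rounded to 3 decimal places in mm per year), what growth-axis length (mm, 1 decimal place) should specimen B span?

Specimen A: correcting the raw count gives 379 + 18 = 397 true rings.
A: 373.3 mm over 397 years gives 373.3 / 397 ≈ 0.940 mm/year.
For B, 0.940 mm/year × 715 years = 672.1 mm.

672.1 mm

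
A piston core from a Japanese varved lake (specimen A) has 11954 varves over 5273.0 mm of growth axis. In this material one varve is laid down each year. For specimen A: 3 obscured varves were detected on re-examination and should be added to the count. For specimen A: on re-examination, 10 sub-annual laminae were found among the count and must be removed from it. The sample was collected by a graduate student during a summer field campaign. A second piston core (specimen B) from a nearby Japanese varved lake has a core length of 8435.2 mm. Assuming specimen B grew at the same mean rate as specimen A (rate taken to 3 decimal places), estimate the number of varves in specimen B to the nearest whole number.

19127 varves

Specimen A: adjusted count: 11954 − 10 + 3 = 11947 varves.
A: 5273.0 mm over 11947 years gives 5273.0 / 11947 ≈ 0.441 mm per year.
For B, 8435.2 / 0.441 = 19127.44 years ≈ 19127 varves.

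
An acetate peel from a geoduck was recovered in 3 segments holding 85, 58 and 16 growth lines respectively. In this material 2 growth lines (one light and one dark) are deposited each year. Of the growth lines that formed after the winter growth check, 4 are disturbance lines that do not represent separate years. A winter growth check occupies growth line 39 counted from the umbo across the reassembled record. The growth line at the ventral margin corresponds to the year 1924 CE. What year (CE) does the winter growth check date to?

1866 CE

Total growth lines = 85 + 58 + 16 = 159.
Between growth line 39 and the ventral margin there are 159 − 39 = 120 growth lines.
120 − 4 false = 116 true growth lines after the winter growth check.
With 2 growth lines per year, 116 / 2 = 58 years.
1924 − 58 = 1866 CE.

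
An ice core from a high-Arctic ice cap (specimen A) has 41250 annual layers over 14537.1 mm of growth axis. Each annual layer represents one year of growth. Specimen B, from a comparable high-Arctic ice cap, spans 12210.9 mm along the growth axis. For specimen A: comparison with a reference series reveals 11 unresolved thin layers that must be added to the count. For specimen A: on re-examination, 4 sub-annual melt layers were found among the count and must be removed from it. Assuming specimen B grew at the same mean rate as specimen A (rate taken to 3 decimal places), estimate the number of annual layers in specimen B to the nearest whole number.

Specimen A: correcting the raw count gives 41250 − 4 + 11 = 41257 true annual layers.
A: 14537.1 mm over 41257 years gives 14537.1 / 41257 ≈ 0.352 mm/yr.
For B, 12210.9 / 0.352 = 34690.06 years ≈ 34690 annual layers.

34690 annual layers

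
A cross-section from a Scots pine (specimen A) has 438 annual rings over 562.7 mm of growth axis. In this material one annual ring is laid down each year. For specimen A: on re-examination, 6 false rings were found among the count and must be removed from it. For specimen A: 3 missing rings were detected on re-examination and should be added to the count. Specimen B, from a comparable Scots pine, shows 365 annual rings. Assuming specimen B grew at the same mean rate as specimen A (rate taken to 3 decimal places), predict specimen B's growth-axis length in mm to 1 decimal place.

472.3 mm

Specimen A: correcting the raw count gives 438 − 6 + 3 = 435 true annual rings.
A: Extension rate ≈ 562.7 / 435 = 1.294 mm per year.
For B, 1.294 mm/year × 365 years = 472.3 mm.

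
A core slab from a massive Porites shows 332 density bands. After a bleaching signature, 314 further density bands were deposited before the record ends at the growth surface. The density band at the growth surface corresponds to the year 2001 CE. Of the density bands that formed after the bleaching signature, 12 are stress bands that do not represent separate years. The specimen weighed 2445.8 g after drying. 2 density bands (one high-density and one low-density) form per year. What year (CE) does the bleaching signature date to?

314 density bands formed after the bleaching signature.
Removing the 12 false density bands leaves 314 − 12 = 302 true density bands beyond the bleaching signature.
With 2 density bands per year, 302 / 2 = 151 years.
2001 − 151 = 1850 CE.

1850 CE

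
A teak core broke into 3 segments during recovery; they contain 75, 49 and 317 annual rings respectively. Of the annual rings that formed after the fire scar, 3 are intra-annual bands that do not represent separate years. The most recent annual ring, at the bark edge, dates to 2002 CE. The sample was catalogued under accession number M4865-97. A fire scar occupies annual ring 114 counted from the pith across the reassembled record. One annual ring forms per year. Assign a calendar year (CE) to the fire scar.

1678 CE

Total annual rings = 75 + 49 + 317 = 441.
The fire scar sits at annual ring 114 from the pith, so 441 − 114 = 327 annual rings formed after it.
327 − 3 false = 324 true annual rings after the fire scar.
The annual ring at the bark edge is 2002 CE, so the fire scar dates to 2002 − 324 = 1678 CE.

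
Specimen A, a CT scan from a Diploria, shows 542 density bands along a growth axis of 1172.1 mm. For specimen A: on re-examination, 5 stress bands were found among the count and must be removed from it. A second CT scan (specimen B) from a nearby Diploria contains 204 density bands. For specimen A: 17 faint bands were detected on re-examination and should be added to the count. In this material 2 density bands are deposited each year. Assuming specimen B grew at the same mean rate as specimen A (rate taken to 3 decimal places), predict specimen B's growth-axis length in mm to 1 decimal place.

431.6 mm

Specimen A: correcting the raw count gives 542 − 5 + 17 = 554 true density bands.
Specimen A: 554 density bands at 2 per year is 554 / 2 = 277 years.
A: Extension rate ≈ 1172.1 / 277 = 4.231 mm per year.
Specimen B: dividing by 2 density bands per year: 204 / 2 = 102 years. Length of B = 4.231 × 102 = 431.6 mm.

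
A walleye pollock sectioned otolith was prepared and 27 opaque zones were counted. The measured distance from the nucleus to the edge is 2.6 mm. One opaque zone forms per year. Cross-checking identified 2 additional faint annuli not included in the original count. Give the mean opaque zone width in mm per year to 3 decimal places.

0.090 mm per year

Correcting the raw count gives 27 + 2 = 29 true opaque zones.
Mean rate = 2.6 mm / 29 years ≈ 0.090 mm per year.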